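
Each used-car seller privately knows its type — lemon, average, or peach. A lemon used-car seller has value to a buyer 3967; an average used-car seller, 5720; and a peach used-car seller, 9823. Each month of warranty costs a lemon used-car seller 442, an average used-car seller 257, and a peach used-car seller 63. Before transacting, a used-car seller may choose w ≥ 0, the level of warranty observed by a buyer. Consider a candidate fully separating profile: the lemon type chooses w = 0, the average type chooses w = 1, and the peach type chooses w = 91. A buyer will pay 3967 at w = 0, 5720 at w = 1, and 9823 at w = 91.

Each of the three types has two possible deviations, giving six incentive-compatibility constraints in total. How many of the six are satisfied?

Average (own payoff 5720 − 257×1 = 5463): to w=0 gives 3967 → no gain ✓; to w=91 gives 9823 − 257×91 = -13564 → no gain ✓.
Peach (own payoff 9823 − 63×91 = 4090): to w=0 gives 3967 → no gain ✓; to w=1 gives 5720 − 63×1 = 5657 → profitable ✗.
Lemon (own payoff 3967): to w=1 gives 5720 − 442×1 = 5278 → profitable ✗; to w=91 gives 9823 − 442×91 = -30399 → no gain ✓.
4 of the 6 constraints hold; not an equilibrium.

4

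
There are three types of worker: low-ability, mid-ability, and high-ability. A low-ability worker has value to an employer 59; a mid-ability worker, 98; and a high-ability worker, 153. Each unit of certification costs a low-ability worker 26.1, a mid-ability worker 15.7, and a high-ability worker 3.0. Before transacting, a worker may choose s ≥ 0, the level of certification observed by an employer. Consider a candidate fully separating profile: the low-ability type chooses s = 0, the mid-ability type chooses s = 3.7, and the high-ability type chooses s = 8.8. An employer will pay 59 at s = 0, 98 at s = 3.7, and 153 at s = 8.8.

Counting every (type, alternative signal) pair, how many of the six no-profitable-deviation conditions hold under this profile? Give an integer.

High-ability (own payoff 153 − 3.0×8.8 = 126.6): to s=0 gives 59 → no gain ✓; to s=3.7 gives 98 − 3.0×3.7 = 86.9 → no gain ✓.
Low-ability (own payoff 59): to s=3.7 gives 98 − 26.1×3.7 = 1.43 → no gain ✓; to s=8.8 gives 153 − 26.1×8.8 = -76.68 → no gain ✓.
Mid-ability (own payoff 98 − 15.7×3.7 = 39.91): to s=0 gives 59 → profitable ✗; to s=8.8 gives 153 − 15.7×8.8 = 14.84 → no gain ✓.
5 of the 6 constraints hold; not an equilibrium.

5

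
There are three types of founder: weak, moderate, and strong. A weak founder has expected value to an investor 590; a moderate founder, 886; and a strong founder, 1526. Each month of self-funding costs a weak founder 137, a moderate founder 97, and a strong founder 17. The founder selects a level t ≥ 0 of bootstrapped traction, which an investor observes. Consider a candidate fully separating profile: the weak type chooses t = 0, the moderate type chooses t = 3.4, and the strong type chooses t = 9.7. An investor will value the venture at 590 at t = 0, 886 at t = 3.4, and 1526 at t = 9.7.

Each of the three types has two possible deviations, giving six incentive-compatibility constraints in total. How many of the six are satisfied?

Weak (own payoff 590): to t=3.4 gives 886 − 137×3.4 = 420.2 → no gain ✓; to t=9.7 gives 1526 − 137×9.7 = 197.1 → no gain ✓.
Strong (own payoff 1526 − 17×9.7 = 1361.1): to t=0 gives 590 → no gain ✓; to t=3.4 gives 886 − 17×3.4 = 828.2 → no gain ✓.
Moderate (own payoff 886 − 97×3.4 = 556.2): to t=0 gives 590 → profitable ✗; to t=9.7 gives 1526 − 97×9.7 = 585.1 → profitable ✗.
4 of the 6 constraints hold; not an equilibrium.

4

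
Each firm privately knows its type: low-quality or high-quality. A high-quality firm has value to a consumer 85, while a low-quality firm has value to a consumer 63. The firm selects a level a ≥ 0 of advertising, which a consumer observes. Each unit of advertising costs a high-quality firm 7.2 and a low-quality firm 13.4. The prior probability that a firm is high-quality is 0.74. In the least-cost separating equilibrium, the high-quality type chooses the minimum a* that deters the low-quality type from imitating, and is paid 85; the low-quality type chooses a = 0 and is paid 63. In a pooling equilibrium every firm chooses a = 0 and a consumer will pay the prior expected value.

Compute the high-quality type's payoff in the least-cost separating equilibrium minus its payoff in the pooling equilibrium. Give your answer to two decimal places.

Least-cost separating signal: a* solves 63 = 85 − 13.4·a*, so a* = (85 − 63)/13.4 ≈ 1.6418.
High-quality type's separating payoff: 85 − 7.2 × a* = 85 − 7.2 × (85 − 63)/13.4 = 85 − 158.4/13.4 ≈ 73.1791.
Pooling payoff: 0.74 × 85 + 0.26 × 63 = 79.28.
Difference: 73.1791 − 79.28 = -6.1009, i.e. -6.10 to two decimal places.
The high-quality type would prefer the pooling outcome.

-6.10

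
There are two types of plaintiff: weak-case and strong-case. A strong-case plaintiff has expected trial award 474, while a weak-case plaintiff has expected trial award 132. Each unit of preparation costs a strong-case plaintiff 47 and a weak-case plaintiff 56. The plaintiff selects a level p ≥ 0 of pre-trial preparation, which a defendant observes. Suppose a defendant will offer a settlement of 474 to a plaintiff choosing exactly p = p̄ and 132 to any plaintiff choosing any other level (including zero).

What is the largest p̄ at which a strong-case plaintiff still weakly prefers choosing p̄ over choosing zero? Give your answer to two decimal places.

Choosing p̄ yields the strong-case type 474 − 47·p̄; choosing zero yields 132.
The strong-case type is indifferent at 474 − 47·p̄ = 132, i.e. p̄ = (474 − 132) / 47 ≈ 7.28.
For any p̄ above 7.28 the strong-case type would rather pool at zero, so separation collapses.

7.28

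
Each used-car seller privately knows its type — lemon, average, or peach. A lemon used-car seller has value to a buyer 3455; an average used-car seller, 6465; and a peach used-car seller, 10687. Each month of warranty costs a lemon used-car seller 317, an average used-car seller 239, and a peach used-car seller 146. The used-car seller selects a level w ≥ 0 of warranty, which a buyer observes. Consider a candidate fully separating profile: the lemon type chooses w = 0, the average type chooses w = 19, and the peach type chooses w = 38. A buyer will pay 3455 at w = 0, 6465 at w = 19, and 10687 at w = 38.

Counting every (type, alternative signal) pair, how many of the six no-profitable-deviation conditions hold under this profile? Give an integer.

Peach (own payoff 10687 − 146×38 = 5139): to w=0 gives 3455 → no gain ✓; to w=19 gives 6465 − 146×19 = 3691 → no gain ✓.
Average (own payoff 6465 − 239×19 = 1924): to w=0 gives 3455 → profitable ✗; to w=38 gives 10687 − 239×38 = 1605 → no gain ✓.
Lemon (own payoff 3455): to w=19 gives 6465 − 317×19 = 442 → no gain ✓; to w=38 gives 10687 − 317×38 = -1359 → no gain ✓.
5 of the 6 constraints hold; not an equilibrium.

5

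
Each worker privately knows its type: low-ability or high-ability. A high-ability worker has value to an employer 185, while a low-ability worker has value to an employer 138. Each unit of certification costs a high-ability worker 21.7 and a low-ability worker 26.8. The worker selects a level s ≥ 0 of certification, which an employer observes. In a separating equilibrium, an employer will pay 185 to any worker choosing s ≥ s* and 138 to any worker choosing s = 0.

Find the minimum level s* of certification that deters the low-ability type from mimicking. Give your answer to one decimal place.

1.8

A low-ability worker choosing s = 0 receives 138.
Imitating at s* instead would pay 185 at cost 26.8·s*, netting 185 − 26.8·s*.
Indifference: 138 = 185 − 26.8·s*, so s* = (185 − 138) / 26.8 ≈ 1.8.
This is the low-ability type's binding incentive-compatibility constraint; any s ≥ 1.8 sustains separation on that side.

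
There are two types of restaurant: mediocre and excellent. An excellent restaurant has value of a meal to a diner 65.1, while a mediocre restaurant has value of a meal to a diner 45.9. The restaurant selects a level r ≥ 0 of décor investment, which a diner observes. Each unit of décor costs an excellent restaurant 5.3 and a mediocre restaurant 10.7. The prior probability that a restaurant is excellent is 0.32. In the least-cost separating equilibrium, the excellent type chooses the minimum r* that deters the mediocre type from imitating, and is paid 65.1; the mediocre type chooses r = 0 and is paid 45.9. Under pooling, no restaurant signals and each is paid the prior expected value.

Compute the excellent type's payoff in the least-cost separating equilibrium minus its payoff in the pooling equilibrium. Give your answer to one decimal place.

Least-cost separating signal: r* solves 45.9 = 65.1 − 10.7·r*, so r* = (65.1 − 45.9)/10.7 ≈ 1.7944.
Excellent type's separating payoff: 65.1 − 5.3 × r* = 65.1 − 5.3 × (65.1 − 45.9)/10.7 = 65.1 − 101.76/10.7 ≈ 55.590.
Pooling payoff: 0.32 × 65.1 + 0.68 × 45.9 = 52.044.
Difference: 55.590 − 52.044 = 3.546, i.e. 3.5 to one decimal place.
The excellent type prefers to separate.

3.5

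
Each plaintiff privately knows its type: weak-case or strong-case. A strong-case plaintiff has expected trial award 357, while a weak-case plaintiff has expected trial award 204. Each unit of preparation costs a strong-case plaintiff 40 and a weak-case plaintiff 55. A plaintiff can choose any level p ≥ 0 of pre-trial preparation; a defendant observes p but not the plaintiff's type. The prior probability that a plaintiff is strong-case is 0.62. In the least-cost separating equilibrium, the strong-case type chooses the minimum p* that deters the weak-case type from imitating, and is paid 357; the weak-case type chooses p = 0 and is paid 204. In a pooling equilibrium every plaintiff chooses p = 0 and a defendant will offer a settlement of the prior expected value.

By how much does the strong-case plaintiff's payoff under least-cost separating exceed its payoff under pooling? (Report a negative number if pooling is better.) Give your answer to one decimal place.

Least-cost separating signal: p* solves 204 = 357 − 55·p*, so p* = (357 − 204)/55 ≈ 2.7818.
Strong-case type's separating payoff: 357 − 40 × p* = 357 − 40 × (357 − 204)/55 = 357 − 6120/55 ≈ 245.727.
Pooling payoff: 0.62 × 357 + 0.38 × 204 = 298.86.
Difference: 245.727 − 298.86 = -53.133, i.e. -53.1 to one decimal place.
The strong-case type would prefer the pooling outcome.

-53.1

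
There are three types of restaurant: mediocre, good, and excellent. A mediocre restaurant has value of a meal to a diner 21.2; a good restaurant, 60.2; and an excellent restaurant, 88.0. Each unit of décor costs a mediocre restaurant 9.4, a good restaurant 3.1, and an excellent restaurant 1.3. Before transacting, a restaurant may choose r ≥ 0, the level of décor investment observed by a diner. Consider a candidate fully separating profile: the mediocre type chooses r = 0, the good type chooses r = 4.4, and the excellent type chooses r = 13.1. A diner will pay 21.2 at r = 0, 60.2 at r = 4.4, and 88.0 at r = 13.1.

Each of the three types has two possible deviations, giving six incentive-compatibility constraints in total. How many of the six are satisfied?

Good (own payoff 60.2 − 3.1×4.4 = 46.56): to r=0 gives 21.2 → no gain ✓; to r=13.1 gives 88.0 − 3.1×13.1 = 47.39 → profitable ✗.
Excellent (own payoff 88.0 − 1.3×13.1 = 70.97): to r=0 gives 21.2 → no gain ✓; to r=4.4 gives 60.2 − 1.3×4.4 = 54.48 → no gain ✓.
Mediocre (own payoff 21.2): to r=4.4 gives 60.2 − 9.4×4.4 = 18.84 → no gain ✓; to r=13.1 gives 88.0 − 9.4×13.1 = -35.14 → no gain ✓.
5 of the 6 constraints hold; not an equilibrium.

5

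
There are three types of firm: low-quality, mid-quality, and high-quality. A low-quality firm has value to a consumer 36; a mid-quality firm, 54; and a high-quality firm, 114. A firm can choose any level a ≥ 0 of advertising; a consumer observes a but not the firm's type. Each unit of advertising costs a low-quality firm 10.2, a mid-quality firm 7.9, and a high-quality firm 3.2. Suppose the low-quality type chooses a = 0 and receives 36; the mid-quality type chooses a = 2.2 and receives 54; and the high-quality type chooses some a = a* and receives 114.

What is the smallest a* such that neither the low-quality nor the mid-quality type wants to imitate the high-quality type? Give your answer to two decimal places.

Mid-quality type (on-path payoff 54 − 7.9×2.2 = 36.62) won't mimic when 36.62 ≥ 114 − 7.9·a*, i.e. a* ≥ 9.79.
Low-quality type (on-path payoff 36) won't mimic when 36 ≥ 114 − 10.2·a*, i.e. a* ≥ 7.65.
Both must hold, so a* = max(7.65, 9.79) = 9.79. The mid-quality type's constraint binds.

9.79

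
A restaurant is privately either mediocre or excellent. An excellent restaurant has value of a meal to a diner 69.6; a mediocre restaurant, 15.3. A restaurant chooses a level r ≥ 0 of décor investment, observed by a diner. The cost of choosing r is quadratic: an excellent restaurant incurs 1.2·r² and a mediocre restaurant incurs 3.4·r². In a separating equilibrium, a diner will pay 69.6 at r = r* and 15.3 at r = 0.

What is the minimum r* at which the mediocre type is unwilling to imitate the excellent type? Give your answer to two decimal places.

4.00

The mediocre type at r = 0 receives 15.3; imitating at r* yields 69.6 − 3.4·r*².
Indifference: 15.3 = 69.6 − 3.4·r*², so r*² = (69.6 − 15.3) / 3.4 ≈ 15.9706.
r* = √15.9706 ≈ 4.00.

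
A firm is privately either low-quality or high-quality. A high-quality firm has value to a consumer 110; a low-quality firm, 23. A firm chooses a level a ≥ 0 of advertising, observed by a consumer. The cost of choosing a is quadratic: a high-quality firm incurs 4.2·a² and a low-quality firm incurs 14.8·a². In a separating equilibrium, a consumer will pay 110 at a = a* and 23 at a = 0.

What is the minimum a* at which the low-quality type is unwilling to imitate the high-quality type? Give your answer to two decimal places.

The low-quality type at a = 0 receives 23; imitating at a* yields 110 − 14.8·a*².
Indifference: 23 = 110 − 14.8·a*², so a*² = (110 − 23) / 14.8 ≈ 5.8784.
a* = √5.8784 ≈ 2.42.

2.42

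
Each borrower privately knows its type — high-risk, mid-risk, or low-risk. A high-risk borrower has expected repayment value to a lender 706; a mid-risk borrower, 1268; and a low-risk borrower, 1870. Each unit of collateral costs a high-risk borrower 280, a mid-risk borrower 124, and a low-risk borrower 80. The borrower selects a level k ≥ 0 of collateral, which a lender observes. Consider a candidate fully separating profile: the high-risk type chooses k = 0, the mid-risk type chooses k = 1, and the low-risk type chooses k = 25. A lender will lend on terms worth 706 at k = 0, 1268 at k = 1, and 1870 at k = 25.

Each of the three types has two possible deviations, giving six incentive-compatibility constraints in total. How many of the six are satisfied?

3

Mid-risk (own payoff 1268 − 124×1 = 1144): to k=0 gives 706 → no gain ✓; to k=25 gives 1870 − 124×25 = -1230 → no gain ✓.
Low-risk (own payoff 1870 − 80×25 = -130): to k=0 gives 706 → profitable ✗; to k=1 gives 1268 − 80×1 = 1188 → profitable ✗.
High-risk (own payoff 706): to k=1 gives 1268 − 280×1 = 988 → profitable ✗; to k=25 gives 1870 − 280×25 = -5130 → no gain ✓.
3 of the 6 constraints hold; not an equilibrium.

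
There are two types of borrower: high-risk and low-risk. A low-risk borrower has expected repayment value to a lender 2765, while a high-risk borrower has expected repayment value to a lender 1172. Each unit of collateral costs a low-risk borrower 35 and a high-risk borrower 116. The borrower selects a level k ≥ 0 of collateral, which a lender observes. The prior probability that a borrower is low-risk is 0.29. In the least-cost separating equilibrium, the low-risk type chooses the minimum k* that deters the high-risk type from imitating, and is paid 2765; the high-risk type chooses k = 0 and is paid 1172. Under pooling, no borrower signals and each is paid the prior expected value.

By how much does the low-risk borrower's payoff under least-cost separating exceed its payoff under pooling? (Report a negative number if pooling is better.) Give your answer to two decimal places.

650.38

Least-cost separating signal: k* solves 1172 = 2765 − 116·k*, so k* = (2765 − 1172)/116 ≈ 13.7328.
Low-risk type's separating payoff: 2765 − 35 × k* = 2765 − 35 × (2765 − 1172)/116 = 2765 − 55755/116 ≈ 2284.3534.
Pooling payoff: 0.29 × 2765 + 0.71 × 1172 = 1633.97.
Difference: 2284.3534 − 1633.97 = 650.3834, i.e. 650.38 to two decimal places.
The low-risk type prefers to separate.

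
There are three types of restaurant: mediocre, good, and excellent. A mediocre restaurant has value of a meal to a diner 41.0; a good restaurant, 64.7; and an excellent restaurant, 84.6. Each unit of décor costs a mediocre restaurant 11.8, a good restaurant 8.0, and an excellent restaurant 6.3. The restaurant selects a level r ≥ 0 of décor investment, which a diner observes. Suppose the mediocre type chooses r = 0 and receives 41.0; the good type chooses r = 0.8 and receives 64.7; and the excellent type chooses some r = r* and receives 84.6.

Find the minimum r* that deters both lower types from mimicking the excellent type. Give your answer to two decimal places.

Good type (on-path payoff 64.7 − 8.0×0.8 = 58.3) won't mimic when 58.3 ≥ 84.6 − 8.0·r*, i.e. r* ≥ 3.29.
Mediocre type (on-path payoff 41.0) won't mimic when 41.0 ≥ 84.6 − 11.8·r*, i.e. r* ≥ 3.69.
Both must hold, so r* = max(3.69, 3.29) = 3.69. The mediocre type's constraint binds.

3.69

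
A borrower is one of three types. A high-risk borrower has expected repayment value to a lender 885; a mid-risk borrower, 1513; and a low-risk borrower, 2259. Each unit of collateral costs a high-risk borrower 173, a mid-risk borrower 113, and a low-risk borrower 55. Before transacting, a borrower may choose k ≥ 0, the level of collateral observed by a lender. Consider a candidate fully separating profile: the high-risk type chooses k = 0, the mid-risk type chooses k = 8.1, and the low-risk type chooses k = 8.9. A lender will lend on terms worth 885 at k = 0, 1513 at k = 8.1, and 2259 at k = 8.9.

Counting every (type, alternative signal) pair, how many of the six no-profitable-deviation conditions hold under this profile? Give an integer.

Mid-risk (own payoff 1513 − 113×8.1 = 597.7): to k=0 gives 885 → profitable ✗; to k=8.9 gives 2259 − 113×8.9 = 1253.3 → profitable ✗.
High-risk (own payoff 885): to k=8.1 gives 1513 − 173×8.1 = 111.7 → no gain ✓; to k=8.9 gives 2259 − 173×8.9 = 719.3 → no gain ✓.
Low-risk (own payoff 2259 − 55×8.9 = 1769.5): to k=0 gives 885 → no gain ✓; to k=8.1 gives 1513 − 55×8.1 = 1067.5 → no gain ✓.
4 of the 6 constraints hold; not an equilibrium.

4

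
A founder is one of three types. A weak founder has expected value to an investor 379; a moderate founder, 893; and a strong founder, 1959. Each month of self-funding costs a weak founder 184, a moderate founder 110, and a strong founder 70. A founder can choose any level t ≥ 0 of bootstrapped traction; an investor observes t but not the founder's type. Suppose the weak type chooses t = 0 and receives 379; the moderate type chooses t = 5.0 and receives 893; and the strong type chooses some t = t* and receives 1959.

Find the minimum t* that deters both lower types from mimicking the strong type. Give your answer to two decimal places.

14.69

Weak type (on-path payoff 379) won't mimic when 379 ≥ 1959 − 184·t*, i.e. t* ≥ 8.59.
Moderate type (on-path payoff 893 − 110×5.0 = 343) won't mimic when 343 ≥ 1959 − 110·t*, i.e. t* ≥ 14.69.
Both must hold, so t* = max(8.59, 14.69) = 14.69. The moderate type's constraint binds.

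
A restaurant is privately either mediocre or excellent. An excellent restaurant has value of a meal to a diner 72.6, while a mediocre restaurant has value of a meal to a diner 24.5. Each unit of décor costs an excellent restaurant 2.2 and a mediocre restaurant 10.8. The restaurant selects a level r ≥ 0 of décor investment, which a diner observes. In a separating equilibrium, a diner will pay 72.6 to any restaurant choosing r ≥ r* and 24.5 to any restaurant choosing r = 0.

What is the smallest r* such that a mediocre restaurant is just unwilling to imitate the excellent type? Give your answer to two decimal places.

A mediocre restaurant choosing r = 0 receives 24.5.
Imitating at r* instead would pay 72.6 at cost 10.8·r*, netting 72.6 − 10.8·r*.
Indifference: 24.5 = 72.6 − 10.8·r*, so r* = (72.6 − 24.5) / 10.8 ≈ 4.45.
This is the mediocre type's binding incentive-compatibility constraint; any r ≥ 4.45 sustains separation on that side.

4.45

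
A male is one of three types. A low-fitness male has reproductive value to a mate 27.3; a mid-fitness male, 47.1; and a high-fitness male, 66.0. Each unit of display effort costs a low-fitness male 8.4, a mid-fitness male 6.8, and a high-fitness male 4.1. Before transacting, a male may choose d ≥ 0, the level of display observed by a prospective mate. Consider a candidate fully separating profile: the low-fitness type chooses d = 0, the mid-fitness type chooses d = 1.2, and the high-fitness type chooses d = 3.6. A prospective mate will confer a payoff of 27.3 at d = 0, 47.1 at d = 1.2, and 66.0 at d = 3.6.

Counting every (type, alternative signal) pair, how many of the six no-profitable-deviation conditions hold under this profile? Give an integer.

3

Mid-fitness (own payoff 47.1 − 6.8×1.2 = 38.94): to d=0 gives 27.3 → no gain ✓; to d=3.6 gives 66.0 − 6.8×3.6 = 41.52 → profitable ✗.
Low-fitness (own payoff 27.3): to d=1.2 gives 47.1 − 8.4×1.2 = 37.02 → profitable ✗; to d=3.6 gives 66.0 − 8.4×3.6 = 35.76 → profitable ✗.
High-fitness (own payoff 66.0 − 4.1×3.6 = 51.24): to d=0 gives 27.3 → no gain ✓; to d=1.2 gives 47.1 − 4.1×1.2 = 42.18 → no gain ✓.
3 of the 6 constraints hold; not an equilibrium.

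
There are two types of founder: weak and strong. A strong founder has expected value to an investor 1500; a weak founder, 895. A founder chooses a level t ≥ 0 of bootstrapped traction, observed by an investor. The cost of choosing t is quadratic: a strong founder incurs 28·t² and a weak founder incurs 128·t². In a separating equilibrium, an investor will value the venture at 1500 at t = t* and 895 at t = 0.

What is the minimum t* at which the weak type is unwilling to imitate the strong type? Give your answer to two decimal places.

2.17

The weak type at t = 0 receives 895; imitating at t* yields 1500 − 128·t*².
Indifference: 895 = 1500 − 128·t*², so t*² = (1500 − 895) / 128 ≈ 4.7266.
t* = √4.7266 ≈ 2.17.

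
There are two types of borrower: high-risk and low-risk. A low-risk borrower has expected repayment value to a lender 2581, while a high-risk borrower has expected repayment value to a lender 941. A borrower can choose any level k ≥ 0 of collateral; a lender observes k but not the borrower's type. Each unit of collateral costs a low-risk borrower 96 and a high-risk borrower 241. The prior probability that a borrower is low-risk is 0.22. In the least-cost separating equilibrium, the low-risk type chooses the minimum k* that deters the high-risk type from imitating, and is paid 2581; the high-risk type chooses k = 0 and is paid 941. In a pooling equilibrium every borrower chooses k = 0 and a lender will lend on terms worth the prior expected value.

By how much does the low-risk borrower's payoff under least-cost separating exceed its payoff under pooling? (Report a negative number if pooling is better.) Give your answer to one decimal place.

Least-cost separating signal: k* solves 941 = 2581 − 241·k*, so k* = (2581 − 941)/241 ≈ 6.8050.
Low-risk type's separating payoff: 2581 − 96 × k* = 2581 − 96 × (2581 − 941)/241 = 2581 − 157440/241 ≈ 1927.722.
Pooling payoff: 0.22 × 2581 + 0.78 × 941 = 1301.8.
Difference: 1927.722 − 1301.8 = 625.922, i.e. 625.9 to one decimal place.
The low-risk type prefers to separate.

625.9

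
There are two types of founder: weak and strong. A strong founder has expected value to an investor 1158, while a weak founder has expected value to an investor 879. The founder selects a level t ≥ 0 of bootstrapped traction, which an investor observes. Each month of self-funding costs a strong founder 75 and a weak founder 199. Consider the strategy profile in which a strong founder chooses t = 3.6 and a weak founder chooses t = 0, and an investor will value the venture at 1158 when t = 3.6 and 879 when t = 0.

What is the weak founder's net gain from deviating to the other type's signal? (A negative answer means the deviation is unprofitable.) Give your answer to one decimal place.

-437.4

Playing t = 0 the weak founder receives 879.
Deviating to t = 3.6 brings payment 1158 at cost 199 × 3.6 = 716.4, netting 441.6.
Gain from deviating: 441.6 − 879 = -437.4.
The gain is negative, so the weak type's incentive-compatibility constraint is satisfied.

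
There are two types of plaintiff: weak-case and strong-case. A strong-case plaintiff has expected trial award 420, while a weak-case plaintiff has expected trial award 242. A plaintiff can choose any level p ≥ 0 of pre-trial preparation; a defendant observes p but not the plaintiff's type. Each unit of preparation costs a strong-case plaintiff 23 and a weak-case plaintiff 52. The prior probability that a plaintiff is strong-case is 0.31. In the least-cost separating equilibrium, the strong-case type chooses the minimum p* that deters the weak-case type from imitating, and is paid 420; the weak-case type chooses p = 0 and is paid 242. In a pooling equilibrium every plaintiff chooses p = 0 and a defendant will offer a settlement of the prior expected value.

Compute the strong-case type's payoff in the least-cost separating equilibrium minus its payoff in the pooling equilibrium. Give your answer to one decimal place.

Least-cost separating signal: p* solves 242 = 420 − 52·p*, so p* = (420 − 242)/52 ≈ 3.4231.
Strong-case type's separating payoff: 420 − 23 × p* = 420 − 23 × (420 − 242)/52 = 420 − 4094/52 ≈ 341.269.
Pooling payoff: 0.31 × 420 + 0.69 × 242 = 297.18.
Difference: 341.269 − 297.18 = 44.089, i.e. 44.1 to one decimal place.
The strong-case type prefers to separate.

44.1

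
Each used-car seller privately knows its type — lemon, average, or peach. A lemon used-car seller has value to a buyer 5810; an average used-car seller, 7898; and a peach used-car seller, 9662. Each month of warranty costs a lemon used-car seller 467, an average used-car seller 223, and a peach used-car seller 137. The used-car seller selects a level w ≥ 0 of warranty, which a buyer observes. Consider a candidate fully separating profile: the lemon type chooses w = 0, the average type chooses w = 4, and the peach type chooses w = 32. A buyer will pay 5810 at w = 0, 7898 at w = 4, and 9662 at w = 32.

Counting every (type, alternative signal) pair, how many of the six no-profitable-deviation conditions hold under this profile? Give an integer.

Peach (own payoff 9662 − 137×32 = 5278): to w=0 gives 5810 → profitable ✗; to w=4 gives 7898 − 137×4 = 7350 → profitable ✗.
Average (own payoff 7898 − 223×4 = 7006): to w=0 gives 5810 → no gain ✓; to w=32 gives 9662 − 223×32 = 2526 → no gain ✓.
Lemon (own payoff 5810): to w=4 gives 7898 − 467×4 = 6030 → profitable ✗; to w=32 gives 9662 − 467×32 = -5282 → no gain ✓.
3 of the 6 constraints hold; not an equilibrium.

3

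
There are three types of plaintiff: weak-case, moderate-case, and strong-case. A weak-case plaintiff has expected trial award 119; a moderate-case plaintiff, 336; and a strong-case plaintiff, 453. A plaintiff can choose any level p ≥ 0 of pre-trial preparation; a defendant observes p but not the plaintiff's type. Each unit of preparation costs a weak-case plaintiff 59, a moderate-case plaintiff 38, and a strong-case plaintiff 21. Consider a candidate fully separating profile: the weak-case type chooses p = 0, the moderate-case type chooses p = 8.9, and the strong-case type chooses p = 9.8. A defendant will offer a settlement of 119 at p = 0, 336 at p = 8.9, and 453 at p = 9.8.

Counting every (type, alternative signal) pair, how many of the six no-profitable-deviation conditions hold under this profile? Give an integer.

Weak-case (own payoff 119): to p=8.9 gives 336 − 59×8.9 = -189.1 → no gain ✓; to p=9.8 gives 453 − 59×9.8 = -125.2 → no gain ✓.
Moderate-case (own payoff 336 − 38×8.9 = -2.2): to p=0 gives 119 → profitable ✗; to p=9.8 gives 453 − 38×9.8 = 80.6 → profitable ✗.
Strong-case (own payoff 453 − 21×9.8 = 247.2): to p=0 gives 119 → no gain ✓; to p=8.9 gives 336 − 21×8.9 = 149.1 → no gain ✓.
4 of the 6 constraints hold; not an equilibrium.

4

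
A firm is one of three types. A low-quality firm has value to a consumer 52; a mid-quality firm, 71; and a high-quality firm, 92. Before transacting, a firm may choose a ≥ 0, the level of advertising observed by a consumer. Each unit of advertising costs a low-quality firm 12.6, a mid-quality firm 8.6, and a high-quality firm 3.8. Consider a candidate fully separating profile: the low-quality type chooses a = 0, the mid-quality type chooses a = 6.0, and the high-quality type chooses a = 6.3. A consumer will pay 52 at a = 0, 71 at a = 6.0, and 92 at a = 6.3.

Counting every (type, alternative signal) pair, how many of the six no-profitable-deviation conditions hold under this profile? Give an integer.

High-quality (own payoff 92 − 3.8×6.3 = 68.06): to a=0 gives 52 → no gain ✓; to a=6.0 gives 71 − 3.8×6.0 = 48.2 → no gain ✓.
Mid-quality (own payoff 71 − 8.6×6.0 = 19.4): to a=0 gives 52 → profitable ✗; to a=6.3 gives 92 − 8.6×6.3 = 37.82 → profitable ✗.
Low-quality (own payoff 52): to a=6.0 gives 71 − 12.6×6.0 = -4.6 → no gain ✓; to a=6.3 gives 92 − 12.6×6.3 = 12.62 → no gain ✓.
4 of the 6 constraints hold; not an equilibrium.

4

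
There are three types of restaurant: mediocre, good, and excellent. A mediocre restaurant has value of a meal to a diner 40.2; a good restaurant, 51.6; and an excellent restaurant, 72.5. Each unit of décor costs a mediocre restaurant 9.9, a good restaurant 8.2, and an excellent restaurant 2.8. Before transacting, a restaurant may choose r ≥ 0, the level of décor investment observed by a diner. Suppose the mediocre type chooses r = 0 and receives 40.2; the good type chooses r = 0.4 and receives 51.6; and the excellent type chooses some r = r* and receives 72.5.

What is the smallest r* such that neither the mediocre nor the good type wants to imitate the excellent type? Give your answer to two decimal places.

Good type (on-path payoff 51.6 − 8.2×0.4 = 48.32) won't mimic when 48.32 ≥ 72.5 − 8.2·r*, i.e. r* ≥ 2.95.
Mediocre type (on-path payoff 40.2) won't mimic when 40.2 ≥ 72.5 − 9.9·r*, i.e. r* ≥ 3.26.
Both must hold, so r* = max(3.26, 2.95) = 3.26. The mediocre type's constraint binds.

3.26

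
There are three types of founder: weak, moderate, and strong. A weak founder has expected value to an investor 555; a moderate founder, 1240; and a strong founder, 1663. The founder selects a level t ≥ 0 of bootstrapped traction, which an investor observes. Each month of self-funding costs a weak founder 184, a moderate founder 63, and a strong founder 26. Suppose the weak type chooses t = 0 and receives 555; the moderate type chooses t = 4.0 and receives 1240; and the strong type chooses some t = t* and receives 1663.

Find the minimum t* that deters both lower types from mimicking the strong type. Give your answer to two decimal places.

Weak type (on-path payoff 555) won't mimic when 555 ≥ 1663 − 184·t*, i.e. t* ≥ 6.02.
Moderate type (on-path payoff 1240 − 63×4.0 = 988) won't mimic when 988 ≥ 1663 − 63·t*, i.e. t* ≥ 10.71.
Both must hold, so t* = max(6.02, 10.71) = 10.71. The moderate type's constraint binds.

10.71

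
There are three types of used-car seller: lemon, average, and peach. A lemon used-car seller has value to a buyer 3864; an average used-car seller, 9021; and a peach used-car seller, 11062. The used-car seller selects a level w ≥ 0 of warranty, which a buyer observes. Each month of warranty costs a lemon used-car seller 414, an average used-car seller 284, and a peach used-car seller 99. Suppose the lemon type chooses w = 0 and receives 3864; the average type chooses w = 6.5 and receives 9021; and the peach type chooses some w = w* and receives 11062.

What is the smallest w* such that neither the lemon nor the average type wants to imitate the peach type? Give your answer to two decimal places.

Lemon type (on-path payoff 3864) won't mimic when 3864 ≥ 11062 − 414·w*, i.e. w* ≥ 17.39.
Average type (on-path payoff 9021 − 284×6.5 = 7175) won't mimic when 7175 ≥ 11062 − 284·w*, i.e. w* ≥ 13.69.
Both must hold, so w* = max(17.39, 13.69) = 17.39. The lemon type's constraint binds.

17.39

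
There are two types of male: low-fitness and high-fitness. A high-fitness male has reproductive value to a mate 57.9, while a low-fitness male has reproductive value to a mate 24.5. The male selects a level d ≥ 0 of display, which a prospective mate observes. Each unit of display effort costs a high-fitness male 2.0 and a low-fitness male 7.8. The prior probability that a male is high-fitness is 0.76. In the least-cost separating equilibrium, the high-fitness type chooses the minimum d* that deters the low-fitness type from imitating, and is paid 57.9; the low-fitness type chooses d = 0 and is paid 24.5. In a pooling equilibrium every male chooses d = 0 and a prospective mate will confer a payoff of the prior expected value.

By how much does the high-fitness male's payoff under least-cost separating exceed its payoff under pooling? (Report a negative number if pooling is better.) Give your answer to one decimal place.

Least-cost separating signal: d* solves 24.5 = 57.9 − 7.8·d*, so d* = (57.9 − 24.5)/7.8 ≈ 4.2821.
High-fitness type's separating payoff: 57.9 − 2.0 × d* = 57.9 − 2.0 × (57.9 − 24.5)/7.8 = 57.9 − 66.8/7.8 ≈ 49.336.
Pooling payoff: 0.76 × 57.9 + 0.24 × 24.5 = 49.884.
Difference: 49.336 − 49.884 = -0.548, i.e. -0.5 to one decimal place.
The high-fitness type would prefer the pooling outcome.

-0.5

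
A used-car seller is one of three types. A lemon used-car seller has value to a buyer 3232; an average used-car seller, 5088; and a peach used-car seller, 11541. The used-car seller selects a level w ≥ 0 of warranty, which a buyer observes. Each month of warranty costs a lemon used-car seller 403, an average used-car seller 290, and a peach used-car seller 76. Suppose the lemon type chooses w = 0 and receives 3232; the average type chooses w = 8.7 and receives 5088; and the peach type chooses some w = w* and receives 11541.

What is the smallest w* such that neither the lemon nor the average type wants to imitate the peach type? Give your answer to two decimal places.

Lemon type (on-path payoff 3232) won't mimic when 3232 ≥ 11541 − 403·w*, i.e. w* ≥ 20.62.
Average type (on-path payoff 5088 − 290×8.7 = 2565) won't mimic when 2565 ≥ 11541 − 290·w*, i.e. w* ≥ 30.95.
Both must hold, so w* = max(20.62, 30.95) = 30.95. The average type's constraint binds.

30.95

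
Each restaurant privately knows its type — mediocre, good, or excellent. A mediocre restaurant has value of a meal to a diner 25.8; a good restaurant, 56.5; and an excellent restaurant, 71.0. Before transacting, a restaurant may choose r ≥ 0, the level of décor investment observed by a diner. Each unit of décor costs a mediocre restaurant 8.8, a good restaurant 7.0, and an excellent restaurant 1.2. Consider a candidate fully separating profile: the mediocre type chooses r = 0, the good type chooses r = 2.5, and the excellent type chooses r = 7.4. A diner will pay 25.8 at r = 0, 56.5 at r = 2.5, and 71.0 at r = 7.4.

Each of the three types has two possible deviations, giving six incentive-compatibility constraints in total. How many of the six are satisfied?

Mediocre (own payoff 25.8): to r=2.5 gives 56.5 − 8.8×2.5 = 34.5 → profitable ✗; to r=7.4 gives 71.0 − 8.8×7.4 = 5.88 → no gain ✓.
Excellent (own payoff 71.0 − 1.2×7.4 = 62.12): to r=0 gives 25.8 → no gain ✓; to r=2.5 gives 56.5 − 1.2×2.5 = 53.5 → no gain ✓.
Good (own payoff 56.5 − 7.0×2.5 = 39): to r=0 gives 25.8 → no gain ✓; to r=7.4 gives 71.0 − 7.0×7.4 = 19.2 → no gain ✓.
5 of the 6 constraints hold; not an equilibrium.

5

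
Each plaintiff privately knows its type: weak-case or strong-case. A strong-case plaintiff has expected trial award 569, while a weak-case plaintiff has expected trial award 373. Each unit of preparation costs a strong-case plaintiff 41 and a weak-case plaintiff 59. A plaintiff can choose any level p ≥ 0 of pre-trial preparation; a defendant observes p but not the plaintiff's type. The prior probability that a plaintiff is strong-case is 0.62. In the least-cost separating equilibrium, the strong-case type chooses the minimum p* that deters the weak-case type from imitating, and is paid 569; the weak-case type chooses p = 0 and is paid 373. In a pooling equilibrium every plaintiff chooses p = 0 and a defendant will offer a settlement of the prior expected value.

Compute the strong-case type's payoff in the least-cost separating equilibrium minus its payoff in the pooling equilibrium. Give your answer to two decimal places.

-61.72

Least-cost separating signal: p* solves 373 = 569 − 59·p*, so p* = (569 − 373)/59 ≈ 3.3220.
Strong-case type's separating payoff: 569 − 41 × p* = 569 − 41 × (569 − 373)/59 = 569 − 8036/59 ≈ 432.7966.
Pooling payoff: 0.62 × 569 + 0.38 × 373 = 494.52.
Difference: 432.7966 − 494.52 = -61.7234, i.e. -61.72 to two decimal places.
The strong-case type would prefer the pooling outcome.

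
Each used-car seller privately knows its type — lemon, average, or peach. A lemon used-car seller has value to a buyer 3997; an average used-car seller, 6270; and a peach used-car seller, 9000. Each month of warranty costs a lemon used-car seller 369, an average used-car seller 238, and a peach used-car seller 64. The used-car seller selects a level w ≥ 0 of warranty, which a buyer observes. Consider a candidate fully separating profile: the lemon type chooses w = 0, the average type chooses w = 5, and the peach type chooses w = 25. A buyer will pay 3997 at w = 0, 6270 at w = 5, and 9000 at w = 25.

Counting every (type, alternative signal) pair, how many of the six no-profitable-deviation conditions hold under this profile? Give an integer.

Lemon (own payoff 3997): to w=5 gives 6270 − 369×5 = 4425 → profitable ✗; to w=25 gives 9000 − 369×25 = -225 → no gain ✓.
Peach (own payoff 9000 − 64×25 = 7400): to w=0 gives 3997 → no gain ✓; to w=5 gives 6270 − 64×5 = 5950 → no gain ✓.
Average (own payoff 6270 − 238×5 = 5080): to w=0 gives 3997 → no gain ✓; to w=25 gives 9000 − 238×25 = 3050 → no gain ✓.
5 of the 6 constraints hold; not an equilibrium.

5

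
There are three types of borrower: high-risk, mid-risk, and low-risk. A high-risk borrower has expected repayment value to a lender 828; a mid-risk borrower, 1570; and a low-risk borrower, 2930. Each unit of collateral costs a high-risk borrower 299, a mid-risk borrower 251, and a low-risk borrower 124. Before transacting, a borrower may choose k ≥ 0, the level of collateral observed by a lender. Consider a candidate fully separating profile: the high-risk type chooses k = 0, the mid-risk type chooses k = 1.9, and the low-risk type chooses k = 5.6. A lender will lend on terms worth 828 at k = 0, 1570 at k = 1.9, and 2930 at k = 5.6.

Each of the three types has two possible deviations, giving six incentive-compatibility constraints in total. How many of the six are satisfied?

3

High-risk (own payoff 828): to k=1.9 gives 1570 − 299×1.9 = 1001.9 → profitable ✗; to k=5.6 gives 2930 − 299×5.6 = 1255.6 → profitable ✗.
Mid-risk (own payoff 1570 − 251×1.9 = 1093.1): to k=0 gives 828 → no gain ✓; to k=5.6 gives 2930 − 251×5.6 = 1524.4 → profitable ✗.
Low-risk (own payoff 2930 − 124×5.6 = 2235.6): to k=0 gives 828 → no gain ✓; to k=1.9 gives 1570 − 124×1.9 = 1334.4 → no gain ✓.
3 of the 6 constraints hold; not an equilibrium.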